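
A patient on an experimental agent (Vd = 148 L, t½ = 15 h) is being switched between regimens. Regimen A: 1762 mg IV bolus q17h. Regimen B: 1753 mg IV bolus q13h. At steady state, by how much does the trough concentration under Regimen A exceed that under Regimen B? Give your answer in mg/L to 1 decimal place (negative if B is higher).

Regimen A: f = (1/2)^(17/15) ≈ 0.4559; Cmin,ss = (1762/148)·f/(1−f) ≈ 9.976 mg/L.
Regimen B: f = (1/2)^(13/15) ≈ 0.5484; Cmin,ss = (1753/148)·f/(1−f) ≈ 14.383 mg/L.
Difference ≈ 9.976 − 14.383 ≈ -4.407 mg/L.

-4.4 mg/L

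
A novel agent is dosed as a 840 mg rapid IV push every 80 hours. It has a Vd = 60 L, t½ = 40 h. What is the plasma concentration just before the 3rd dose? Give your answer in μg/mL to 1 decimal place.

f = (1/2)^(τ/t½) = (1/2)^(80/40) ≈ 0.2500.
C₀ = D/Vd = 840/60 ≈ 14.000 μg/mL.
Before the 3rd dose, 2 doses have been given. Superposition: Cmin = C₀·(f + f²).
≈ 14.000 × (0.2500 + 0.0625) ≈ 14.000 × 0.3125 ≈ 4.375 μg/mL.

4.4 μg/mL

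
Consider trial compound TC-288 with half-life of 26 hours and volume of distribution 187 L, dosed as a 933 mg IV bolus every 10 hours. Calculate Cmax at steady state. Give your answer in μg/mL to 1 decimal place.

Over one 10-h interval, 10/26 ≈ 0.38462 half-lives elapse, leaving f ≈ 0.7660 of each dose.
Accumulation ratio R = 1/(1 − f) ≈ 1/0.2340 ≈ 4.2735.
Single-dose peak C₀ = D/Vd = 933/187 ≈ 4.989 μg/mL.
Cmax,ss = C₀/(1 − f) ≈ 4.989/0.2340 ≈ 21.321 μg/mL.

21.3 μg/mL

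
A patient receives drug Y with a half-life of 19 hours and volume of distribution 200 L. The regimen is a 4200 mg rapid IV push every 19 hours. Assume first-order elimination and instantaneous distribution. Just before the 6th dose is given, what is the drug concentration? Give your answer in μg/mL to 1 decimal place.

f = (1/2)^(τ/t½) = (1/2)^(19/19) ≈ 0.5000.
C₀ = D/Vd = 4200/200 ≈ 21.000 μg/mL.
Before the 6th dose, 5 doses have been given. Superposition: Cmin = C₀·(f + f² + … + f^5).
≈ 21.000 × (0.5000 + 0.2500 + 0.1250 + 0.0625 + 0.0313) ≈ 21.000 × 0.9688 ≈ 20.345 μg/mL.

20.3 μg/mL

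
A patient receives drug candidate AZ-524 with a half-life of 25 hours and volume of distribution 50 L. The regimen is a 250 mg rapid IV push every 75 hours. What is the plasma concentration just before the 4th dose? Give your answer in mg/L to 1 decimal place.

f = (1/2)^(τ/t½) = (1/2)^(75/25) ≈ 0.1250.
C₀ = D/Vd = 250/50 ≈ 5.000 mg/L.
Before the 4th dose, 3 doses have been given. Superposition: Cmin = C₀·(f + f² + … + f^3).
≈ 5.000 × (0.1250 + 0.0156 + 0.0020) ≈ 5.000 × 0.1426 ≈ 0.713 mg/L.

0.7 mg/L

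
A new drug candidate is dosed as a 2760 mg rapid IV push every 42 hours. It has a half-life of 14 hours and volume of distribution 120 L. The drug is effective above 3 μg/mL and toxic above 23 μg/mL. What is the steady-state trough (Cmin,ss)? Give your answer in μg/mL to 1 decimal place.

The dosing interval is 3 half-lives, so f = 2^(−3) = 0.125.
At steady state, R = 1/(1 − 0.125) = 8/7.
Single-dose peak C₀ = D/Vd = 2760/120 = 23 μg/mL.
Steady-state peak Cmax,ss = C₀·R = 23 × 8/7 ≈ 26.286 μg/mL.
Steady-state trough Cmin,ss = Cmax,ss·f ≈ 26.286 × 0.125 ≈ 3.286 μg/mL.
Trough 3.3 μg/mL vs MEC 3 μg/mL: adequate.

3.3 μg/mL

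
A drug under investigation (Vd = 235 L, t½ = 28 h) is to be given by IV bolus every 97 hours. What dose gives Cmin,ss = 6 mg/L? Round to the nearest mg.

τ/t½ = 97/28 ≈ 3.4643, so f = (1/2)^(97/28) ≈ 0.090604.
Cmin,ss = (D/Vd)·f/(1−f), so D = Cmin,ss·Vd·(1−f)/f.
D = 6 × 235 × (1−f)/f ≈ 6 × 235 × 10.03704 ≈ 14152.23 mg.

14152 mg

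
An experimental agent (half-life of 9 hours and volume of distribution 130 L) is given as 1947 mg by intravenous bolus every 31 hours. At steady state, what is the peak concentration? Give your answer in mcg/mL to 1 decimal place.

16.5 mcg/mL

Over one 31-h interval, 31/9 ≈ 3.4444 half-lives elapse, leaving f ≈ 0.0919 of each dose.
At steady state, accumulation factor R = 1/(1 − e^(−kτ)) ≈ 1.1012.
Single-dose peak C₀ = D/Vd = 1947/130 ≈ 14.977 mcg/mL.
Steady-state peak Cmax,ss = C₀·R ≈ 14.977 × 1.1012 ≈ 16.493 mcg/mL.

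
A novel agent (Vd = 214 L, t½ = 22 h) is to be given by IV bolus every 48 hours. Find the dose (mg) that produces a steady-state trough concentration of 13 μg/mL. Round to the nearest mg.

τ/t½ = 48/22 ≈ 2.1818, so f = (1/2)^(48/22) ≈ 0.220398.
Cmin,ss = (D/Vd)·f/(1−f), so D = Cmin,ss·Vd·(1−f)/f.
D = 13 × 214 × (1−f)/f ≈ 13 × 214 × 3.53725 ≈ 9840.63 mg.

9841 mg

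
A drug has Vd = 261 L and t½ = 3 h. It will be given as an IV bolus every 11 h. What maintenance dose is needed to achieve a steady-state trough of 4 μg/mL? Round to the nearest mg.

τ/t½ = 11/3 ≈ 3.6667, so f = (1/2)^(11/3) ≈ 0.078745.
Cmin,ss = (D/Vd)·f/(1−f), so D = Cmin,ss·Vd·(1−f)/f.
D = 4 × 261 × (1−f)/f ≈ 4 × 261 × 11.69922 ≈ 12213.99 mg.

12214 mg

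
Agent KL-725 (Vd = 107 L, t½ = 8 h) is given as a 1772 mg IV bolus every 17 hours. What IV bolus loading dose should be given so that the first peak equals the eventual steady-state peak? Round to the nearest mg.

f = (1/2)^(17/8) ≈ 0.229251; accumulation ratio R = 1/(1−f) ≈ 1.29744.
Loading dose to hit Cmax,ss on first dose: D_load = D_maint·R ≈ 1772 × 1.29744 ≈ 2299.06 mg.

2299 mg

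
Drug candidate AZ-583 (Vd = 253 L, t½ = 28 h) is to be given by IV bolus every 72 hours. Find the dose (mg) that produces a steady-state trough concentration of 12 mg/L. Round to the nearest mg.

τ/t½ = 72/28 ≈ 2.5714, so f = (1/2)^(72/28) ≈ 0.168238.
Cmin,ss = (D/Vd)·f/(1−f), so D = Cmin,ss·Vd·(1−f)/f.
D = 12 × 253 × (1−f)/f ≈ 12 × 253 × 4.94396 ≈ 15009.86 mg.

15010 mg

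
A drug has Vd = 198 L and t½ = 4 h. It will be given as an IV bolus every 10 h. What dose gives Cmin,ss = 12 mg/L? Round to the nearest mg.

11065 mg

τ/t½ = 10/4 ≈ 2.5, so f = (1/2)^(10/4) ≈ 0.176777.
Cmin,ss = (D/Vd)·f/(1−f), so D = Cmin,ss·Vd·(1−f)/f.
D = 12 × 198 × (1−f)/f ≈ 12 × 198 × 4.65684 ≈ 11064.65 mg.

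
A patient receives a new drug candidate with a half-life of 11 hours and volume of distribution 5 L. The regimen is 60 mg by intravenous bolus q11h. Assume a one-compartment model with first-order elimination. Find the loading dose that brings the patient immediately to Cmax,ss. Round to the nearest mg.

120 mg

f = (1/2)^(11/11) ≈ 0.500000; accumulation ratio R = 1/(1−f) ≈ 2.00000.
Loading dose to hit Cmax,ss on first dose: D_load = D_maint·R ≈ 60 × 2.00000 ≈ 120.00 mg.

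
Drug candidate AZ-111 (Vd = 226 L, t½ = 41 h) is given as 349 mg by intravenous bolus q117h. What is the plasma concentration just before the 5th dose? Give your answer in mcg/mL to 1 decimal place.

f = (1/2)^(τ/t½) = (1/2)^(117/41) ≈ 0.1383.
C₀ = D/Vd = 349/226 ≈ 1.544 mcg/mL.
Before the 5th dose, 4 doses have been given. Superposition: Cmin = C₀·(f + f² + … + f^4).
≈ 1.544 × (0.1383 + 0.0191 + 0.0026 + 0.0004) ≈ 1.544 × 0.1604 ≈ 0.248 mcg/mL.

0.2 mcg/mL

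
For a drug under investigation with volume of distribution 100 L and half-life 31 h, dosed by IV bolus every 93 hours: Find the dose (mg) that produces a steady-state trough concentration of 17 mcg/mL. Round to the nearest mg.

τ/t½ = 93/31 ≈ 3, so f = (1/2)^(93/31) ≈ 0.125000.
Cmin,ss = (D/Vd)·f/(1−f), so D = Cmin,ss·Vd·(1−f)/f.
D = 17 × 100 × (1−f)/f ≈ 17 × 100 × 7.00000 ≈ 11900.00 mg.

11900 mg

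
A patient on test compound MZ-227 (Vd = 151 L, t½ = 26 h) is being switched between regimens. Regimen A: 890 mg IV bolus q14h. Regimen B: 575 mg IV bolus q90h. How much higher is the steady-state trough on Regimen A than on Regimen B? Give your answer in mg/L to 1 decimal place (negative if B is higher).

12.6 mg/L

Regimen A: f = (1/2)^(14/26) ≈ 0.6885; Cmin,ss = (890/151)·f/(1−f) ≈ 13.027 mg/L.
Regimen B: f = (1/2)^(90/26) ≈ 0.0908; Cmin,ss = (575/151)·f/(1−f) ≈ 0.380 mg/L.
Difference ≈ 13.027 − 0.380 ≈ 12.647 mg/L.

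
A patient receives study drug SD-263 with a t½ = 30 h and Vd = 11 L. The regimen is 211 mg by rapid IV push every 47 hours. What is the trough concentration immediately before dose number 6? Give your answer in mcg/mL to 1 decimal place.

9.7 mcg/mL

f = (1/2)^(τ/t½) = (1/2)^(47/30) ≈ 0.3376.
C₀ = D/Vd = 211/11 ≈ 19.182 mcg/mL.
Before the 6th dose, 5 doses have been given. Superposition: Cmin = C₀·(f + f² + … + f^5).
≈ 19.182 × (0.3376 + 0.1140 + 0.0385 + 0.0130 + 0.0044) ≈ 19.182 × 0.5075 ≈ 9.735 mcg/mL.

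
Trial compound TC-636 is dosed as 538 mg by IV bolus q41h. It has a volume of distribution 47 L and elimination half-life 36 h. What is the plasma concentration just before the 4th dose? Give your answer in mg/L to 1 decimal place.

8.6 mg/L

f = (1/2)^(τ/t½) = (1/2)^(41/36) ≈ 0.4541.
C₀ = D/Vd = 538/47 ≈ 11.447 mg/L.
Before the 4th dose, 3 doses have been given. Superposition: Cmin = C₀·(f + f² + … + f^3).
≈ 11.447 × (0.4541 + 0.2062 + 0.0936) ≈ 11.447 × 0.7539 ≈ 8.630 mg/L.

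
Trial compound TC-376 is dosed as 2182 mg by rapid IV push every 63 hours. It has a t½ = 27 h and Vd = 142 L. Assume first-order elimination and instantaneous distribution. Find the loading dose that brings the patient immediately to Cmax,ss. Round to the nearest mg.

2722 mg

f = (1/2)^(63/27) ≈ 0.198425; accumulation ratio R = 1/(1−f) ≈ 1.24754.
Loading dose to hit Cmax,ss on first dose: D_load = D_maint·R ≈ 2182 × 1.24754 ≈ 2722.13 mg.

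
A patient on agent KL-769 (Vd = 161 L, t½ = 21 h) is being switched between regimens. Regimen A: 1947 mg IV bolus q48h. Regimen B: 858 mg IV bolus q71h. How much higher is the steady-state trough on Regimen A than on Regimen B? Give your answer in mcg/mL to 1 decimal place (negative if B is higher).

Regimen A: f = (1/2)^(48/21) ≈ 0.2051; Cmin,ss = (1947/161)·f/(1−f) ≈ 3.120 mcg/mL.
Regimen B: f = (1/2)^(71/21) ≈ 0.0960; Cmin,ss = (858/161)·f/(1−f) ≈ 0.566 mcg/mL.
Difference ≈ 3.120 − 0.566 ≈ 2.554 mcg/mL.

2.6 mcg/mL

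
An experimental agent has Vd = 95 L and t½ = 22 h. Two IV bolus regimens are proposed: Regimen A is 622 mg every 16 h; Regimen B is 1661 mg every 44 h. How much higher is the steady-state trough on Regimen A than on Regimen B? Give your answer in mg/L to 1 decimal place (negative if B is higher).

4.2 mg/L

Regimen A: f = (1/2)^(16/22) ≈ 0.6040; Cmin,ss = (622/95)·f/(1−f) ≈ 9.986 mg/L.
Regimen B: f = (1/2)^(44/22) ≈ 0.2500; Cmin,ss = (1661/95)·f/(1−f) ≈ 5.828 mg/L.
Difference ≈ 9.986 − 5.828 ≈ 4.158 mg/L.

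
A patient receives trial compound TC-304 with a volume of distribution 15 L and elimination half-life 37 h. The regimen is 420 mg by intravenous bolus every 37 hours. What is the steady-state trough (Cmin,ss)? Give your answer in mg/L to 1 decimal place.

28.0 mg/L

The dosing interval is 1 half-life, so f = 2^(−1) = 0.5.
At steady state, R = 1/(1 − 0.5) = 2/1.
Single-dose peak C₀ = D/Vd = 420/15 = 28 mg/L.
Steady-state peak Cmax,ss = C₀·R = 28 × 2/1 ≈ 56.000 mg/L.
Steady-state trough Cmin,ss = Cmax,ss·f ≈ 56.000 × 0.5 ≈ 28.000 mg/L.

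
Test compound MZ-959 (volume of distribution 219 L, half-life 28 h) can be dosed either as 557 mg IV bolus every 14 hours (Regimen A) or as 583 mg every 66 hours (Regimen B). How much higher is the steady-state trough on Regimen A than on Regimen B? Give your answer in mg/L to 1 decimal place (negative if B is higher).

Regimen A: f = (1/2)^(14/28) ≈ 0.7071; Cmin,ss = (557/219)·f/(1−f) ≈ 6.140 mg/L.
Regimen B: f = (1/2)^(66/28) ≈ 0.1952; Cmin,ss = (583/219)·f/(1−f) ≈ 0.646 mg/L.
Difference ≈ 6.140 − 0.646 ≈ 5.494 mg/L.

5.5 mg/L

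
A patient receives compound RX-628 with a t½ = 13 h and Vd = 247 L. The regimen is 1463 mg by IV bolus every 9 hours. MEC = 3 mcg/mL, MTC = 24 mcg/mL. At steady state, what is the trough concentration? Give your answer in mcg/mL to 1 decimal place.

9.6 mcg/mL

τ/t½ = 9/13 ≈ 0.69231, so fraction remaining f = (1/2)^(9/13) ≈ 0.6189.
At steady state, accumulation factor R = 1/(1 − e^(−kτ)) ≈ 2.6240.
Single-dose peak C₀ = D/Vd = 1463/247 ≈ 5.923 mcg/mL.
Steady-state peak Cmax,ss = C₀·R ≈ 5.923 × 2.6240 ≈ 15.542 mcg/mL.
Steady-state trough Cmin,ss = Cmax,ss·f ≈ 15.542 × 0.6189 ≈ 9.619 mcg/mL.
Trough 9.6 mcg/mL vs MEC 3 mcg/mL: adequate.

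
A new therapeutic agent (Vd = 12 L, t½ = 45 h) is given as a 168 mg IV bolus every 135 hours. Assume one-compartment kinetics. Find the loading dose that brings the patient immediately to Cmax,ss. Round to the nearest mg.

f = (1/2)^(135/45) ≈ 0.125000; accumulation ratio R = 1/(1−f) ≈ 1.14286.
Loading dose to hit Cmax,ss on first dose: D_load = D_maint·R ≈ 168 × 1.14286 ≈ 192.00 mg.

192 mg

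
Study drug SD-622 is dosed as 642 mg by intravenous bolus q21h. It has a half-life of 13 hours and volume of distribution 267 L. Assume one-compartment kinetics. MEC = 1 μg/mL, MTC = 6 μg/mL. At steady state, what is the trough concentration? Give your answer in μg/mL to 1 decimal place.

1.2 μg/mL

τ/t½ = 21/13 ≈ 1.6154, so fraction remaining f = (1/2)^(21/13) ≈ 0.3264.
Each bolus raises the concentration by D/Vd = 642/267 ≈ 2.404 μg/mL.
Steady-state trough Cmin,ss = C₀·f/(1−f) ≈ 2.404 × 0.3264/0.6736 ≈ 1.165 μg/mL.
Trough 1.2 μg/mL vs MEC 1 μg/mL: adequate.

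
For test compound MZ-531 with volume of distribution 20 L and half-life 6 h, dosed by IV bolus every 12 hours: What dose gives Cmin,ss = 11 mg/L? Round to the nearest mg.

τ/t½ = 12/6 ≈ 2, so f = (1/2)^(12/6) ≈ 0.250000.
Cmin,ss = (D/Vd)·f/(1−f), so D = Cmin,ss·Vd·(1−f)/f.
D = 11 × 20 × (1−f)/f ≈ 11 × 20 × 3.00000 ≈ 660.00 mg.

660 mg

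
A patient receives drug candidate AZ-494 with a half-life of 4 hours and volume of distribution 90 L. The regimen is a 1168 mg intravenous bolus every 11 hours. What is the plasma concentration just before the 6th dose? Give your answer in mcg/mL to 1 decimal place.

2.3 mcg/mL

f = (1/2)^(τ/t½) = (1/2)^(11/4) ≈ 0.1487.
C₀ = D/Vd = 1168/90 ≈ 12.978 mcg/mL.
Before the 6th dose, 5 doses have been given. Superposition: Cmin = C₀·(f + f² + … + f^5).
≈ 12.978 × (0.1487 + 0.0221 + 0.0033 + 0.0005 + 0.0001) ≈ 12.978 × 0.1747 ≈ 2.267 mcg/mL.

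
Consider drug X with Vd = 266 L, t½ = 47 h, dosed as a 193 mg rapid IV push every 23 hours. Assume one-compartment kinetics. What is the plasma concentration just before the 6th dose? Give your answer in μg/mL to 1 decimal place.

f = (1/2)^(τ/t½) = (1/2)^(23/47) ≈ 0.7123.
C₀ = D/Vd = 193/266 ≈ 0.726 μg/mL.
Before the 6th dose, 5 doses have been given. Superposition: Cmin = C₀·(f + f² + … + f^5).
≈ 0.726 × (0.7123 + 0.5074 + 0.3614 + 0.2574 + 0.1834) ≈ 0.726 × 2.0219 ≈ 1.468 μg/mL.

1.5 μg/mL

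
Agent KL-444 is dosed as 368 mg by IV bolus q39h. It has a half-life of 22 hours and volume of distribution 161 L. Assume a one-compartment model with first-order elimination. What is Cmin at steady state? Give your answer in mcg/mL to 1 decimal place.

0.9 mcg/mL

Over one 39-h interval, 39/22 ≈ 1.7727 half-lives elapse, leaving f ≈ 0.2927 of each dose.
Single-dose peak C₀ = D/Vd = 368/161 ≈ 2.286 mcg/mL.
Steady-state trough Cmin,ss = C₀·f/(1−f) ≈ 2.286 × 0.2927/0.7073 ≈ 0.946 mcg/mL.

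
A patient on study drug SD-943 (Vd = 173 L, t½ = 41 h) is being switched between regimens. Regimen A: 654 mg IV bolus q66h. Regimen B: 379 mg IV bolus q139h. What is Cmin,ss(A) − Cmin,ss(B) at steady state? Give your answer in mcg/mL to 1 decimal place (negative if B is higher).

1.6 mcg/mL

Regimen A: f = (1/2)^(66/41) ≈ 0.3277; Cmin,ss = (654/173)·f/(1−f) ≈ 1.843 mcg/mL.
Regimen B: f = (1/2)^(139/41) ≈ 0.0954; Cmin,ss = (379/173)·f/(1−f) ≈ 0.231 mcg/mL.
Difference ≈ 1.843 − 0.231 ≈ 1.612 mcg/mL.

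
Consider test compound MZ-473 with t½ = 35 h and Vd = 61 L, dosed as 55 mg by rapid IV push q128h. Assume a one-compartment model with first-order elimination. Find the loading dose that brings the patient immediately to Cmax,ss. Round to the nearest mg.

f = (1/2)^(128/35) ≈ 0.079267; accumulation ratio R = 1/(1−f) ≈ 1.08609.
Loading dose to hit Cmax,ss on first dose: D_load = D_maint·R ≈ 55 × 1.08609 ≈ 59.73 mg.

60 mg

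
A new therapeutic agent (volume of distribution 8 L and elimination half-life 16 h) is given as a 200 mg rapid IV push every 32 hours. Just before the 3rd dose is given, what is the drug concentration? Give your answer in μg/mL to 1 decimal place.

7.8 μg/mL

f = (1/2)^(τ/t½) = (1/2)^(32/16) ≈ 0.2500.
C₀ = D/Vd = 200/8 ≈ 25.000 μg/mL.
Before the 3rd dose, 2 doses have been given. Superposition: Cmin = C₀·(f + f²).
≈ 25.000 × (0.2500 + 0.0625) ≈ 25.000 × 0.3125 ≈ 7.812 μg/mL.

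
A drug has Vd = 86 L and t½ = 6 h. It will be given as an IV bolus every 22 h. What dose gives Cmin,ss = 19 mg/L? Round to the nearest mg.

τ/t½ = 22/6 ≈ 3.6667, so f = (1/2)^(22/6) ≈ 0.078745.
Cmin,ss = (D/Vd)·f/(1−f), so D = Cmin,ss·Vd·(1−f)/f.
D = 19 × 86 × (1−f)/f ≈ 19 × 86 × 11.69922 ≈ 19116.53 mg.

19117 mg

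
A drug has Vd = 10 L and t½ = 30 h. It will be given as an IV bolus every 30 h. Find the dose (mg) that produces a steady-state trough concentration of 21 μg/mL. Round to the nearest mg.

τ/t½ = 30/30 ≈ 1, so f = (1/2)^(30/30) ≈ 0.500000.
Cmin,ss = (D/Vd)·f/(1−f), so D = Cmin,ss·Vd·(1−f)/f.
D = 21 × 10 × (1−f)/f ≈ 21 × 10 × 1.00000 ≈ 210.00 mg.

210 mg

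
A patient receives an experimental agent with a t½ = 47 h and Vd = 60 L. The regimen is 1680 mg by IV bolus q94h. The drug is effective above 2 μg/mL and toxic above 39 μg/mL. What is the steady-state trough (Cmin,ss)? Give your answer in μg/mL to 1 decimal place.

The dosing interval is 2 half-lives, so f = 2^(−2) = 0.25.
Accumulation ratio R = 1/(1 − f) = 1/0.75 = 4/3.
Single-dose peak C₀ = D/Vd = 1680/60 = 28 μg/mL.
Steady-state peak Cmax,ss = C₀·R = 28 × 4/3 ≈ 37.333 μg/mL.
Steady-state trough Cmin,ss = Cmax,ss·f ≈ 37.333 × 0.25 ≈ 9.333 μg/mL.
Trough 9.3 μg/mL vs MEC 2 μg/mL: adequate.

9.3 μg/mL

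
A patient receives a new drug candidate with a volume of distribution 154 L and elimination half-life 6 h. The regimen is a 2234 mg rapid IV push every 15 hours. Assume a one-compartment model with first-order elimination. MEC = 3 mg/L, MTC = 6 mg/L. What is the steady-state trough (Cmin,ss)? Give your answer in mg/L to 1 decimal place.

3.1 mg/L

k = ln2/t½ = ln2/6 ≈ 0.115525 h⁻¹; fraction remaining f = e^(−kτ) = e^(−0.115525×15) ≈ 0.1768.
Accumulation ratio R = 1/(1 − f) ≈ 1/0.8232 ≈ 1.2148.
Single-dose peak C₀ = D/Vd = 2234/154 ≈ 14.506 mg/L.
Steady-state peak Cmax,ss = C₀·R ≈ 14.506 × 1.2148 ≈ 17.622 mg/L.
Steady-state trough Cmin,ss = Cmax,ss·f ≈ 17.622 × 0.1768 ≈ 3.116 mg/L.
Trough 3.1 mg/L vs MEC 3 mg/L: adequate.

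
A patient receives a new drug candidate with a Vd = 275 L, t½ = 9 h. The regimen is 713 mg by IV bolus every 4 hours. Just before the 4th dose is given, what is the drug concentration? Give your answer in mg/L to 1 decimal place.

4.3 mg/L

f = (1/2)^(τ/t½) = (1/2)^(4/9) ≈ 0.7349.
C₀ = D/Vd = 713/275 ≈ 2.593 mg/L.
Before the 4th dose, 3 doses have been given. Superposition: Cmin = C₀·(f + f² + … + f^3).
≈ 2.593 × (0.7349 + 0.5401 + 0.3969) ≈ 2.593 × 1.6719 ≈ 4.335 mg/L.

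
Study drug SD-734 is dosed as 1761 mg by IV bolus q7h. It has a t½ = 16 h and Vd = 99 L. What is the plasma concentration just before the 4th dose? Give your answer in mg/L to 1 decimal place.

f = (1/2)^(τ/t½) = (1/2)^(7/16) ≈ 0.7384.
C₀ = D/Vd = 1761/99 ≈ 17.788 mg/L.
Before the 4th dose, 3 doses have been given. Superposition: Cmin = C₀·(f + f² + … + f^3).
≈ 17.788 × (0.7384 + 0.5452 + 0.4026) ≈ 17.788 × 1.6862 ≈ 29.994 mg/L.

30.0 mg/L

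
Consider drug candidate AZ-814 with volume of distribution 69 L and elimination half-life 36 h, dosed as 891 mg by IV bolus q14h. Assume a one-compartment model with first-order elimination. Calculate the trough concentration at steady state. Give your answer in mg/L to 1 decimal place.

τ/t½ = 14/36 ≈ 0.38889, so fraction remaining f = (1/2)^(14/36) ≈ 0.7637.
Accumulation ratio R = 1/(1 − f) ≈ 1/0.2363 ≈ 4.2319.
Each bolus raises the concentration by D/Vd = 891/69 ≈ 12.913 mg/L.
Cmax,ss = C₀/(1 − f) ≈ 12.913/0.2363 ≈ 54.647 mg/L.
One interval later, Cmin,ss = Cmax,ss·e^(−kτ) ≈ 54.647 × 0.7637 ≈ 41.734 mg/L.

41.7 mg/L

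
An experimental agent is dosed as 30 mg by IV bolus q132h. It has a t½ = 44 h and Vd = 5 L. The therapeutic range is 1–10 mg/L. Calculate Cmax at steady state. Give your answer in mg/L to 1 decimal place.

The dosing interval is 3 half-lives, so f = 2^(−3) = 0.125.
Accumulation ratio R = 1/(1 − f) = 1/0.875 = 8/7.
Single-dose peak C₀ = D/Vd = 30/5 = 6 mg/L.
Steady-state peak Cmax,ss = C₀·R = 6 × 8/7 ≈ 6.857 mg/L.
Peak 6.9 mg/L vs MTC 10 mg/L: below toxic threshold.

6.9 mg/L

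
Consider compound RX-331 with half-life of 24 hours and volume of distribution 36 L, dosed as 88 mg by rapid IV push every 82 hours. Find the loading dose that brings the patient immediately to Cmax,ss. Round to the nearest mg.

97 mg

f = (1/2)^(82/24) ≈ 0.093644; accumulation ratio R = 1/(1−f) ≈ 1.10332.
Loading dose to hit Cmax,ss on first dose: D_load = D_maint·R ≈ 88 × 1.10332 ≈ 97.09 mg.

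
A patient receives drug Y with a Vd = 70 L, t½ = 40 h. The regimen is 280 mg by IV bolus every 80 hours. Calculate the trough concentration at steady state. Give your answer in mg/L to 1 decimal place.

1.3 mg/L

τ = 80 h = 2 half-lives, so f = (1/2)^2 = 0.25.
Accumulation ratio R = 1/(1 − f) = 1/0.75 = 4/3.
Single-dose peak C₀ = D/Vd = 280/70 = 4 mg/L.
Steady-state peak Cmax,ss = C₀·R = 4 × 4/3 ≈ 5.333 mg/L.
Steady-state trough Cmin,ss = Cmax,ss·f ≈ 5.333 × 0.25 ≈ 1.333 mg/L.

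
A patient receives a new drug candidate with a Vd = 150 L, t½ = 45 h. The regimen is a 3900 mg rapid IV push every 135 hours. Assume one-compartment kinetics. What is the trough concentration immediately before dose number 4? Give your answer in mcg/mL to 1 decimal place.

3.7 mcg/mL

f = (1/2)^(τ/t½) = (1/2)^(135/45) ≈ 0.1250.
C₀ = D/Vd = 3900/150 ≈ 26.000 mcg/mL.
Before the 4th dose, 3 doses have been given. Superposition: Cmin = C₀·(f + f² + … + f^3).
≈ 26.000 × (0.1250 + 0.0156 + 0.0020) ≈ 26.000 × 0.1426 ≈ 3.708 mcg/mL.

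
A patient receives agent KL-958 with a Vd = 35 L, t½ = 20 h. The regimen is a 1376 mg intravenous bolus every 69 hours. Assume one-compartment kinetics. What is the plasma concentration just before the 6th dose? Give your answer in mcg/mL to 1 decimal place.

f = (1/2)^(τ/t½) = (1/2)^(69/20) ≈ 0.0915.
C₀ = D/Vd = 1376/35 ≈ 39.314 mcg/mL.
Before the 6th dose, 5 doses have been given. Superposition: Cmin = C₀·(f + f² + … + f^5).
≈ 39.314 × (0.0915 + 0.0084 + 0.0008 + 0.0001 + 0.0000) ≈ 39.314 × 0.1008 ≈ 3.963 mcg/mL.

4.0 mcg/mL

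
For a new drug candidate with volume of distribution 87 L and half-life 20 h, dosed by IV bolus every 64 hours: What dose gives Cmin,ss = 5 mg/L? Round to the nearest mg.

3562 mg

τ/t½ = 64/20 ≈ 3.2, so f = (1/2)^(64/20) ≈ 0.108819.
Cmin,ss = (D/Vd)·f/(1−f), so D = Cmin,ss·Vd·(1−f)/f.
D = 5 × 87 × (1−f)/f ≈ 5 × 87 × 8.18957 ≈ 3562.46 mg.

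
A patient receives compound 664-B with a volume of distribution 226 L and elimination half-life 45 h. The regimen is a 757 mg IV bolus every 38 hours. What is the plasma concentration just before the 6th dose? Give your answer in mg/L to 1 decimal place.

4.0 mg/L

f = (1/2)^(τ/t½) = (1/2)^(38/45) ≈ 0.5569.
C₀ = D/Vd = 757/226 ≈ 3.350 mg/L.
Before the 6th dose, 5 doses have been given. Superposition: Cmin = C₀·(f + f² + … + f^5).
≈ 3.350 × (0.5569 + 0.3101 + 0.1727 + 0.0962 + 0.0536) ≈ 3.350 × 1.1895 ≈ 3.985 mg/L.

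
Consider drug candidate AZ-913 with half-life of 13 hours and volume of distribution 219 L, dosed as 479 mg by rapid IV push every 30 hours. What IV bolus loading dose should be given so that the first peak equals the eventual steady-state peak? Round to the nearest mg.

f = (1/2)^(30/13) ≈ 0.201983; accumulation ratio R = 1/(1−f) ≈ 1.25311.
Loading dose to hit Cmax,ss on first dose: D_load = D_maint·R ≈ 479 × 1.25311 ≈ 600.24 mg.

600 mg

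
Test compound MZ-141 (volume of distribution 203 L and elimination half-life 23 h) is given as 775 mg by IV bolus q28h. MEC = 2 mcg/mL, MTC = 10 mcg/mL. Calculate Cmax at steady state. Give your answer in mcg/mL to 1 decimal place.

6.7 mcg/mL

τ/t½ = 28/23 ≈ 1.2174, so fraction remaining f = (1/2)^(28/23) ≈ 0.4301.
Accumulation ratio R = 1/(1 − f) ≈ 1/0.5699 ≈ 1.7547.
Single-dose peak C₀ = D/Vd = 775/203 ≈ 3.818 mcg/mL.
Cmax,ss = C₀/(1 − f) ≈ 3.818/0.5699 ≈ 6.699 mcg/mL.
Peak 6.7 mcg/mL vs MTC 10 mcg/mL: below toxic threshold.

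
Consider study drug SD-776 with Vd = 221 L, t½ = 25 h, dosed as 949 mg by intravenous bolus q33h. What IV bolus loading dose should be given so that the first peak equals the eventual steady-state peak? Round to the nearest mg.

f = (1/2)^(33/25) ≈ 0.400535; accumulation ratio R = 1/(1−f) ≈ 1.66815.
Loading dose to hit Cmax,ss on first dose: D_load = D_maint·R ≈ 949 × 1.66815 ≈ 1583.07 mg.

1583 mg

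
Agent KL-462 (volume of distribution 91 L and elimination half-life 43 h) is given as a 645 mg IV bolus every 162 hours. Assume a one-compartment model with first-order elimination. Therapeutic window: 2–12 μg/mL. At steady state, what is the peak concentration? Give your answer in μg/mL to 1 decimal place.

7.6 μg/mL

k = ln2/t½ = ln2/43 ≈ 0.016120 h⁻¹; fraction remaining f = e^(−kτ) = e^(−0.016120×162) ≈ 0.0734.
Accumulation ratio R = 1/(1 − f) ≈ 1/0.9266 ≈ 1.0792.
Single-dose peak C₀ = D/Vd = 645/91 ≈ 7.088 μg/mL.
Steady-state peak Cmax,ss = C₀·R ≈ 7.088 × 1.0792 ≈ 7.649 μg/mL.
Peak 7.6 μg/mL vs MTC 12 μg/mL: below toxic threshold.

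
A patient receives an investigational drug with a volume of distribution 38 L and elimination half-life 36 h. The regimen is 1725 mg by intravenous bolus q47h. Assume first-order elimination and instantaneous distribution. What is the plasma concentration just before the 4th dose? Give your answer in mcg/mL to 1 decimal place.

f = (1/2)^(τ/t½) = (1/2)^(47/36) ≈ 0.4046.
C₀ = D/Vd = 1725/38 ≈ 45.395 mcg/mL.
Before the 4th dose, 3 doses have been given. Superposition: Cmin = C₀·(f + f² + … + f^3).
≈ 45.395 × (0.4046 + 0.1637 + 0.0662) ≈ 45.395 × 0.6345 ≈ 28.803 mcg/mL.

28.8 mcg/mL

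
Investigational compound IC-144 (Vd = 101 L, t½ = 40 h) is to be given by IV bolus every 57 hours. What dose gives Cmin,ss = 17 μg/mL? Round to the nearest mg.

τ/t½ = 57/40 ≈ 1.425, so f = (1/2)^(57/40) ≈ 0.372419.
Cmin,ss = (D/Vd)·f/(1−f), so D = Cmin,ss·Vd·(1−f)/f.
D = 17 × 101 × (1−f)/f ≈ 17 × 101 × 1.68515 ≈ 2893.40 mg.

2893 mg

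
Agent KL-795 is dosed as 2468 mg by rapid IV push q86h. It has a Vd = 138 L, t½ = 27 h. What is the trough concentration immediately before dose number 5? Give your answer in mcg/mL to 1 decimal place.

2.2 mcg/mL

f = (1/2)^(τ/t½) = (1/2)^(86/27) ≈ 0.1099.
C₀ = D/Vd = 2468/138 ≈ 17.884 mcg/mL.
Before the 5th dose, 4 doses have been given. Superposition: Cmin = C₀·(f + f² + … + f^4).
≈ 17.884 × (0.1099 + 0.0121 + 0.0013 + 0.0001) ≈ 17.884 × 0.1234 ≈ 2.207 mcg/mL.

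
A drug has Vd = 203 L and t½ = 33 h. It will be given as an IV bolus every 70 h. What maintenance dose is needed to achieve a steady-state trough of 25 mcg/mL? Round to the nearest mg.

17004 mg

τ/t½ = 70/33 ≈ 2.1212, so f = (1/2)^(70/33) ≈ 0.229854.
Cmin,ss = (D/Vd)·f/(1−f), so D = Cmin,ss·Vd·(1−f)/f.
D = 25 × 203 × (1−f)/f ≈ 25 × 203 × 3.35059 ≈ 17004.24 mg.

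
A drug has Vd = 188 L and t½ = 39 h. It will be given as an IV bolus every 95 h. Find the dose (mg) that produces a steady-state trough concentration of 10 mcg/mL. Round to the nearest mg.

8293 mg

τ/t½ = 95/39 ≈ 2.4359, so f = (1/2)^(95/39) ≈ 0.184808.
Cmin,ss = (D/Vd)·f/(1−f), so D = Cmin,ss·Vd·(1−f)/f.
D = 10 × 188 × (1−f)/f ≈ 10 × 188 × 4.41102 ≈ 8292.72 mg.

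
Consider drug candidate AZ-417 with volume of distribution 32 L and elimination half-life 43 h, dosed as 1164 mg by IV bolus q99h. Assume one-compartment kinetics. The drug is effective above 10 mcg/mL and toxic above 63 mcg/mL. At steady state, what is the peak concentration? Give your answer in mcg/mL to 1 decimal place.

45.6 mcg/mL

Over one 99-h interval, 99/43 ≈ 2.3023 half-lives elapse, leaving f ≈ 0.2027 of each dose.
Accumulation ratio R = 1/(1 − f) ≈ 1/0.7973 ≈ 1.2542.
Single-dose peak C₀ = D/Vd = 1164/32 ≈ 36.375 mcg/mL.
Cmax,ss = C₀/(1 − f) ≈ 36.375/0.7973 ≈ 45.623 mcg/mL.
Peak 45.6 mcg/mL vs MTC 63 mcg/mL: below toxic threshold.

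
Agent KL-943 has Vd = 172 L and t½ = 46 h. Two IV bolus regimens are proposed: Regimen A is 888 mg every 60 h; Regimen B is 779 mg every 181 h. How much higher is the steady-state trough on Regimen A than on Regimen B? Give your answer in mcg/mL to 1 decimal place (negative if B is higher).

3.2 mcg/mL

Regimen A: f = (1/2)^(60/46) ≈ 0.4049; Cmin,ss = (888/172)·f/(1−f) ≈ 3.513 mcg/mL.
Regimen B: f = (1/2)^(181/46) ≈ 0.0654; Cmin,ss = (779/172)·f/(1−f) ≈ 0.317 mcg/mL.
Difference ≈ 3.513 − 0.317 ≈ 3.196 mcg/mL.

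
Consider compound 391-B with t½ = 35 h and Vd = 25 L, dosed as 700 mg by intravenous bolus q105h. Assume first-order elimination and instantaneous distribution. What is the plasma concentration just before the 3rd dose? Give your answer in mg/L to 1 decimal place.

3.9 mg/L

f = (1/2)^(τ/t½) = (1/2)^(105/35) ≈ 0.1250.
C₀ = D/Vd = 700/25 ≈ 28.000 mg/L.
Before the 3rd dose, 2 doses have been given. Superposition: Cmin = C₀·(f + f²).
≈ 28.000 × (0.1250 + 0.0156) ≈ 28.000 × 0.1406 ≈ 3.937 mg/L.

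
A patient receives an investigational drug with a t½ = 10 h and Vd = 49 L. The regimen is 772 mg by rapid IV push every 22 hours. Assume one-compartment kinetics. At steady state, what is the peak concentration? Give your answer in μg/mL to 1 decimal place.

20.1 μg/mL

Over one 22-h interval, 22/10 ≈ 2.2 half-lives elapse, leaving f ≈ 0.2176 of each dose.
At steady state, accumulation factor R = 1/(1 − e^(−kτ)) ≈ 1.2781.
Each bolus raises the concentration by D/Vd = 772/49 ≈ 15.755 μg/mL.
Steady-state peak Cmax,ss = C₀·R ≈ 15.755 × 1.2781 ≈ 20.136 μg/mL.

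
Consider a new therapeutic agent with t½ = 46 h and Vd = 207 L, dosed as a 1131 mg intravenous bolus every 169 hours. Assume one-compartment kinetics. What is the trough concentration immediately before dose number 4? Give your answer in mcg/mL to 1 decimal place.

f = (1/2)^(τ/t½) = (1/2)^(169/46) ≈ 0.0784.
C₀ = D/Vd = 1131/207 ≈ 5.464 mcg/mL.
Before the 4th dose, 3 doses have been given. Superposition: Cmin = C₀·(f + f² + … + f^3).
≈ 5.464 × (0.0784 + 0.0061 + 0.0005) ≈ 5.464 × 0.0850 ≈ 0.464 mcg/mL.

0.5 mcg/mL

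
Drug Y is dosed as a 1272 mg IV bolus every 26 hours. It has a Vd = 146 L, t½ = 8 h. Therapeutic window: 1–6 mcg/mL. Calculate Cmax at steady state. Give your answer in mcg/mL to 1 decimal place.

k = ln2/t½ = ln2/8 ≈ 0.086643 h⁻¹; fraction remaining f = e^(−kτ) = e^(−0.086643×26) ≈ 0.1051.
Accumulation ratio R = 1/(1 − f) ≈ 1/0.8949 ≈ 1.1174.
Each bolus raises the concentration by D/Vd = 1272/146 ≈ 8.712 mcg/mL.
Steady-state peak Cmax,ss = C₀·R ≈ 8.712 × 1.1174 ≈ 9.735 mcg/mL.
Peak 9.7 mcg/mL vs MTC 6 mcg/mL: exceeds toxic threshold.

9.7 mcg/mL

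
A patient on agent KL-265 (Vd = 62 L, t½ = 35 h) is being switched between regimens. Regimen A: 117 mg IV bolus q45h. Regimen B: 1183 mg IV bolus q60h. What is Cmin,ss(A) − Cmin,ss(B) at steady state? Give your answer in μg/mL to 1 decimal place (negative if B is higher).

-7.1 μg/mL

Regimen A: f = (1/2)^(45/35) ≈ 0.4102; Cmin,ss = (117/62)·f/(1−f) ≈ 1.312 μg/mL.
Regimen B: f = (1/2)^(60/35) ≈ 0.3048; Cmin,ss = (1183/62)·f/(1−f) ≈ 8.366 μg/mL.
Difference ≈ 1.312 − 8.366 ≈ -7.054 μg/mL.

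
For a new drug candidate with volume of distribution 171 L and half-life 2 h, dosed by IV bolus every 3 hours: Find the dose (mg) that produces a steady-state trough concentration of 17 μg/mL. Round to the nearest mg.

5315 mg

τ/t½ = 3/2 ≈ 1.5, so f = (1/2)^(3/2) ≈ 0.353553.
Cmin,ss = (D/Vd)·f/(1−f), so D = Cmin,ss·Vd·(1−f)/f.
D = 17 × 171 × (1−f)/f ≈ 17 × 171 × 1.82843 ≈ 5315.25 mg.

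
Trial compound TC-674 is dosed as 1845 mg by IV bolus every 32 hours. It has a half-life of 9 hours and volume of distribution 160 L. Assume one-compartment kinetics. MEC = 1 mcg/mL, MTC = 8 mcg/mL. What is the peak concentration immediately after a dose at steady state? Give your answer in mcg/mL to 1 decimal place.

Over one 32-h interval, 32/9 ≈ 3.5556 half-lives elapse, leaving f ≈ 0.0850 of each dose.
At steady state, accumulation factor R = 1/(1 − e^(−kτ)) ≈ 1.0929.
Single-dose peak C₀ = D/Vd = 1845/160 ≈ 11.531 mcg/mL.
Steady-state peak Cmax,ss = C₀·R ≈ 11.531 × 1.0929 ≈ 12.602 mcg/mL.
Peak 12.6 mcg/mL vs MTC 8 mcg/mL: exceeds toxic threshold.

12.6 mcg/mL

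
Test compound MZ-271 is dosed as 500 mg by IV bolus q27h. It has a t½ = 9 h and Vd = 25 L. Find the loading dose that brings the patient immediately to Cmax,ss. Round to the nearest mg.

f = (1/2)^(27/9) ≈ 0.125000; accumulation ratio R = 1/(1−f) ≈ 1.14286.
Loading dose to hit Cmax,ss on first dose: D_load = D_maint·R ≈ 500 × 1.14286 ≈ 571.43 mg.

571 mg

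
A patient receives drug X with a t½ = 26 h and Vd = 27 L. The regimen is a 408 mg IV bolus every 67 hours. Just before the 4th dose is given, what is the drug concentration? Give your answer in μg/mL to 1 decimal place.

f = (1/2)^(τ/t½) = (1/2)^(67/26) ≈ 0.1676.
C₀ = D/Vd = 408/27 ≈ 15.111 μg/mL.
Before the 4th dose, 3 doses have been given. Superposition: Cmin = C₀·(f + f² + … + f^3).
≈ 15.111 × (0.1676 + 0.0281 + 0.0047) ≈ 15.111 × 0.2004 ≈ 3.028 μg/mL.

3.0 μg/mL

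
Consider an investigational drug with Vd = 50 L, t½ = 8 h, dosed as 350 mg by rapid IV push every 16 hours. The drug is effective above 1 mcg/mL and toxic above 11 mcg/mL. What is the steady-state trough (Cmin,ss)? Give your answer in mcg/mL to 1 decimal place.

The dosing interval is 2 half-lives, so f = 2^(−2) = 0.25.
At steady state, R = 1/(1 − 0.25) = 4/3.
Single-dose peak C₀ = D/Vd = 350/50 = 7 mcg/mL.
Steady-state peak Cmax,ss = C₀·R = 7 × 4/3 ≈ 9.333 mcg/mL.
Steady-state trough Cmin,ss = Cmax,ss·f ≈ 9.333 × 0.25 ≈ 2.333 mcg/mL.
Trough 2.3 mcg/mL vs MEC 1 mcg/mL: adequate.

2.3 mcg/mL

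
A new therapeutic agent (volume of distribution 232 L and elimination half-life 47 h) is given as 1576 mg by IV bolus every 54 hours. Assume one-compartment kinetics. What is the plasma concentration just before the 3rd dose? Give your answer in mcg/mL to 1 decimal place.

f = (1/2)^(τ/t½) = (1/2)^(54/47) ≈ 0.4510.
C₀ = D/Vd = 1576/232 ≈ 6.793 mcg/mL.
Before the 3rd dose, 2 doses have been given. Superposition: Cmin = C₀·(f + f²).
≈ 6.793 × (0.4510 + 0.2034) ≈ 6.793 × 0.6544 ≈ 4.445 mcg/mL.

4.4 mcg/mL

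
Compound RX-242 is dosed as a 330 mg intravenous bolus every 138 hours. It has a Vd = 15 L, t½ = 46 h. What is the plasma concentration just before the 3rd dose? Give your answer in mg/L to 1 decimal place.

f = (1/2)^(τ/t½) = (1/2)^(138/46) ≈ 0.1250.
C₀ = D/Vd = 330/15 ≈ 22.000 mg/L.
Before the 3rd dose, 2 doses have been given. Superposition: Cmin = C₀·(f + f²).
≈ 22.000 × (0.1250 + 0.0156) ≈ 22.000 × 0.1406 ≈ 3.093 mg/L.

3.1 mg/L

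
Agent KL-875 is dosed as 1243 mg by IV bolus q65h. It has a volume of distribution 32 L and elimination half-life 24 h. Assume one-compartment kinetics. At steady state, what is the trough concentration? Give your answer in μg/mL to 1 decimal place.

k = ln2/t½ = ln2/24 ≈ 0.028881 h⁻¹; fraction remaining f = e^(−kτ) = e^(−0.028881×65) ≈ 0.1530.
At steady state, accumulation factor R = 1/(1 − e^(−kτ)) ≈ 1.1806.
Single-dose peak C₀ = D/Vd = 1243/32 ≈ 38.844 μg/mL.
Cmax,ss = C₀/(1 − f) ≈ 38.844/0.8470 ≈ 45.861 μg/mL.
One interval later, Cmin,ss = Cmax,ss·e^(−kτ) ≈ 45.861 × 0.1530 ≈ 7.017 μg/mL.

7.0 μg/mL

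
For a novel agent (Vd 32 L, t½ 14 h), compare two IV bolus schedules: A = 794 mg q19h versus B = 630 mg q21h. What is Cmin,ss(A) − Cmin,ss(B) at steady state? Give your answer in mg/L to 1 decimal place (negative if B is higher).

5.1 mg/L

Regimen A: f = (1/2)^(19/14) ≈ 0.3904; Cmin,ss = (794/32)·f/(1−f) ≈ 15.890 mg/L.
Regimen B: f = (1/2)^(21/14) ≈ 0.3536; Cmin,ss = (630/32)·f/(1−f) ≈ 10.770 mg/L.
Difference ≈ 15.890 − 10.770 ≈ 5.120 mg/L.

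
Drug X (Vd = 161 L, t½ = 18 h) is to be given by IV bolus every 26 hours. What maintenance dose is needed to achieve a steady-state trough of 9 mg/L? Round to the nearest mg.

τ/t½ = 26/18 ≈ 1.4444, so f = (1/2)^(26/18) ≈ 0.367434.
Cmin,ss = (D/Vd)·f/(1−f), so D = Cmin,ss·Vd·(1−f)/f.
D = 9 × 161 × (1−f)/f ≈ 9 × 161 × 1.72158 ≈ 2494.57 mg.

2495 mg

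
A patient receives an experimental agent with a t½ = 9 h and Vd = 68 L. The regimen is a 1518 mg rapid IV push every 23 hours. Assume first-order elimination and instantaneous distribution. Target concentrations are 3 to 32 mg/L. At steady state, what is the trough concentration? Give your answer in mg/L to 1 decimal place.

4.6 mg/L

k = ln2/t½ = ln2/9 ≈ 0.077016 h⁻¹; fraction remaining f = e^(−kτ) = e^(−0.077016×23) ≈ 0.1701.
Accumulation ratio R = 1/(1 − f) ≈ 1/0.8299 ≈ 1.2050.
Single-dose peak C₀ = D/Vd = 1518/68 ≈ 22.324 mg/L.
Steady-state peak Cmax,ss = C₀·R ≈ 22.324 × 1.2050 ≈ 26.900 mg/L.
One interval later, Cmin,ss = Cmax,ss·e^(−kτ) ≈ 26.900 × 0.1701 ≈ 4.576 mg/L.
Trough 4.6 mg/L vs MEC 3 mg/L: adequate.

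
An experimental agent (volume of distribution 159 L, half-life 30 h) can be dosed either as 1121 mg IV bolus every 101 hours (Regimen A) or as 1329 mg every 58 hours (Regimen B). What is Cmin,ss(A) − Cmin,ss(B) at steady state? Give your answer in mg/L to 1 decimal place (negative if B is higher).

Regimen A: f = (1/2)^(101/30) ≈ 0.0969; Cmin,ss = (1121/159)·f/(1−f) ≈ 0.756 mg/L.
Regimen B: f = (1/2)^(58/30) ≈ 0.2618; Cmin,ss = (1329/159)·f/(1−f) ≈ 2.964 mg/L.
Difference ≈ 0.756 − 2.964 ≈ -2.208 mg/L.

-2.2 mg/L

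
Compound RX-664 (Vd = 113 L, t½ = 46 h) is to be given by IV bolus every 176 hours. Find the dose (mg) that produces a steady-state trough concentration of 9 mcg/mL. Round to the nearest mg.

13407 mg

τ/t½ = 176/46 ≈ 3.8261, so f = (1/2)^(176/46) ≈ 0.070507.
Cmin,ss = (D/Vd)·f/(1−f), so D = Cmin,ss·Vd·(1−f)/f.
D = 9 × 113 × (1−f)/f ≈ 9 × 113 × 13.18299 ≈ 13407.10 mg.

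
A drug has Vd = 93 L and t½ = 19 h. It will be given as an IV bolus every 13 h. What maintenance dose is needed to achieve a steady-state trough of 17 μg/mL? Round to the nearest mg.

τ/t½ = 13/19 ≈ 0.68421, so f = (1/2)^(13/19) ≈ 0.622346.
Cmin,ss = (D/Vd)·f/(1−f), so D = Cmin,ss·Vd·(1−f)/f.
D = 17 × 93 × (1−f)/f ≈ 17 × 93 × 0.60682 ≈ 959.38 mg.

959 mg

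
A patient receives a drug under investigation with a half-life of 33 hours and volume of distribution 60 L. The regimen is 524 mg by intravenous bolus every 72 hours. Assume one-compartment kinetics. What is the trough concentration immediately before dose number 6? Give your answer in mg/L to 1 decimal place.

f = (1/2)^(τ/t½) = (1/2)^(72/33) ≈ 0.2204.
C₀ = D/Vd = 524/60 ≈ 8.733 mg/L.
Before the 6th dose, 5 doses have been given. Superposition: Cmin = C₀·(f + f² + … + f^5).
≈ 8.733 × (0.2204 + 0.0486 + 0.0107 + 0.0024 + 0.0005) ≈ 8.733 × 0.2826 ≈ 2.468 mg/L.

2.5 mg/L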